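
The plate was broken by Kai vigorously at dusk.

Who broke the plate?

'Kai' marks the agent of the breaking event.

Kai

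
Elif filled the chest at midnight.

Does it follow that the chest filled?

yes

'Elif filled the chest' is the causative; it entails the inchoative 'the chest filled'.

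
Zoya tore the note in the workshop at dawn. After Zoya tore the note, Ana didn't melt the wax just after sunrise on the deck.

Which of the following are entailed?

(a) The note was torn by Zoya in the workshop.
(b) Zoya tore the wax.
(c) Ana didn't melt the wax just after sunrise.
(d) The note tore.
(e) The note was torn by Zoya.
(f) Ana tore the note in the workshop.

(a), (d), (e)

(a) Entailed — the original entails any weakening of itself; this just drops 'at dawn'.
(b) Not entailed — Zoya tore the note, not the wax; the wax belongs to the melting event.
(c) Not entailed — dropping 'on the deck' under negation is not valid — the original leaves open that Ana melted the wax some other way.
(d) Entailed — 'Zoya tore the note' is causative; it entails the inchoative 'the note tore'.
(e) Entailed — the original entails any weakening of itself; this just drops 'in the workshop', 'at dawn'.
(f) Not entailed — the passage has Zoya tearing the note, not Ana.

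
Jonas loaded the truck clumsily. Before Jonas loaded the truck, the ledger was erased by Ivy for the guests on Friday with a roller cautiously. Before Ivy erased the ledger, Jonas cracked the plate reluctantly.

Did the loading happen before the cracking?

The narrative orders the cracking before the loading.

no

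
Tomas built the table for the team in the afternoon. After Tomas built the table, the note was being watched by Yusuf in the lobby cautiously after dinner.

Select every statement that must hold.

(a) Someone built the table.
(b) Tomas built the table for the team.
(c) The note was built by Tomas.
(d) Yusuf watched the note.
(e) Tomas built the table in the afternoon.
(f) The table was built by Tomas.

(a) Entailed — dropping 'in the afternoon', 'for the team' and generalizing the agent leaves a sub-description the original still satisfies.
(b) Entailed — every conjunct here is already in the original building event.
(c) Not entailed — Tomas built the table, not the note; the note belongs to the watching event.
(d) Entailed — 'watch' is an activity; 'was watching' entails that some watching happened, so 'watched' holds.
(e) Entailed — this follows by dropping conjuncts from the building event's description.
(f) Entailed — this follows by dropping conjuncts from the building event's description.

(a), (b), (d), (e), (f)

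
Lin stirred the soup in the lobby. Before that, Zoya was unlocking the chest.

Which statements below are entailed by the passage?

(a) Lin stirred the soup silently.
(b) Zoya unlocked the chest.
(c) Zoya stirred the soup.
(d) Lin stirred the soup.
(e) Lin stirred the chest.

(a) Not entailed — 'silently' adds information not in the original event.
(b) Not entailed — 'was unlocking' is progressive on an accomplishment; it does not entail the completed 'unlocked'.
(c) Not entailed — the passage has Lin stirring the soup, not Zoya.
(d) Entailed — the original entails any weakening of itself; this just drops 'in the lobby'.
(e) Not entailed — Lin stirred the soup, not the chest; the chest belongs to the unlocking event.

(d)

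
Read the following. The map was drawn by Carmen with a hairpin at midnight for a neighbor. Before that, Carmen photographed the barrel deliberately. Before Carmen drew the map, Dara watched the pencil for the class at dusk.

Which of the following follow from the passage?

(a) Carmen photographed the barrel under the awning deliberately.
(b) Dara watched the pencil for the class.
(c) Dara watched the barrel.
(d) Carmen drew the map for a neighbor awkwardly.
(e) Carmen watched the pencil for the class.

(b)

(a) Not entailed — 'under the awning' adds information not in the original event.
(b) Entailed — this follows by dropping conjuncts from the watching event's description.
(c) Not entailed — Dara watched the pencil, not the barrel; the barrel belongs to the photographing event.
(d) Not entailed — 'awkwardly' adds information not in the original event.
(e) Not entailed — the passage has Dara watching the pencil, not Carmen.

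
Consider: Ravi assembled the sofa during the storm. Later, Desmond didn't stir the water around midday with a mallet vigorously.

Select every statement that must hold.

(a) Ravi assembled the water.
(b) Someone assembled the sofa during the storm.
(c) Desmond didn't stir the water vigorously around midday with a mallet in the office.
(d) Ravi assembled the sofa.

(a) Not entailed — Ravi assembled the sofa, not the water; the water belongs to the stirring event.
(b) Entailed — every conjunct here is already in the original assembling event.
(c) Entailed — under negation, adding a further restriction is entailed: if no such stirring event occurred, none occurred in the office either.
(d) Entailed — every conjunct here is already in the original assembling event.

(b), (c), (d)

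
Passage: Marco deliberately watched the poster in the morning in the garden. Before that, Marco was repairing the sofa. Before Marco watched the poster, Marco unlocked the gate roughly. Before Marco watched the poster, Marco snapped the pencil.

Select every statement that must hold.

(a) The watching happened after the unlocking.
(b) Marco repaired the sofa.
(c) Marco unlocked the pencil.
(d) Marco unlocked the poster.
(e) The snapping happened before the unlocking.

(a) Entailed — the narrative places the unlocking before the watching.
(b) Not entailed — 'was repairing' is progressive on an accomplishment; it does not entail the completed 'repaired'.
(c) Not entailed — Marco unlocked the gate, not the pencil; the pencil belongs to the snapping event.
(d) Not entailed — Marco unlocked the gate, not the poster; the poster belongs to the watching event.
(e) Not entailed — the narrative doesn't order the snapping relative to the unlocking.

(a)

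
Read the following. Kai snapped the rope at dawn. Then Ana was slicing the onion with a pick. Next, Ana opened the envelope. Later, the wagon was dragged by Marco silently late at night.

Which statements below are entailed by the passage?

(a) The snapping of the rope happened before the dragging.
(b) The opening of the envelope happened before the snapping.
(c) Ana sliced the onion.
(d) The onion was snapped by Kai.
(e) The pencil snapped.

(a) Entailed — the narrative places the snapping before the dragging.
(b) Not entailed — the narrative places the snapping before the opening, not after.
(c) Not entailed — 'was slicing' is progressive on an accomplishment; it does not entail the completed 'sliced'.
(d) Not entailed — Kai snapped the rope, not the onion; the onion belongs to the slicing event.
(e) Not entailed — the rope is what snapped, not the pencil.

(a)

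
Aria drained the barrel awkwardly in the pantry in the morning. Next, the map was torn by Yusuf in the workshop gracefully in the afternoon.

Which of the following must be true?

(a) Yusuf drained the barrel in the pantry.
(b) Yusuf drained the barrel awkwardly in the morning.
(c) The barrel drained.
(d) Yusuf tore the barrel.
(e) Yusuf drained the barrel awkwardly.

(c)

(a) Not entailed — the passage has Aria draining the barrel, not Yusuf.
(b) Not entailed — the passage has Aria draining the barrel, not Yusuf.
(c) Entailed — 'Aria drained the barrel' is causative; it entails the inchoative 'the barrel drained'.
(d) Not entailed — Yusuf tore the map, not the barrel; the barrel belongs to the draining event.
(e) Not entailed — the passage has Aria draining the barrel, not Yusuf.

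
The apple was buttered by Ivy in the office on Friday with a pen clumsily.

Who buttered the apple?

Ivy

'Ivy' marks the agent of the buttering event.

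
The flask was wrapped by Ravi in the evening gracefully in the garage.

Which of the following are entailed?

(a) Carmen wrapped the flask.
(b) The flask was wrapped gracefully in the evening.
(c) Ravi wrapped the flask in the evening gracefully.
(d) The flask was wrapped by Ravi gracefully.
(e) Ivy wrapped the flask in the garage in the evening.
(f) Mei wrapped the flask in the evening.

(a) Not entailed — the passage has Ravi wrapping the flask, not Carmen.
(b) Entailed — the original entails any weakening of itself; this just drops 'in the garage' and generalizes the agent.
(c) Entailed — dropping 'in the garage' leaves a sub-description the original still satisfies.
(d) Entailed — dropping 'in the evening', 'in the garage' leaves a sub-description the original still satisfies.
(e) Not entailed — the passage has Ravi wrapping the flask, not Ivy.
(f) Not entailed — the passage has Ravi wrapping the flask, not Mei.

(b), (c), (d)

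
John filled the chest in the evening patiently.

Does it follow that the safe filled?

no

Nothing is said about any safe; only the chest is affected.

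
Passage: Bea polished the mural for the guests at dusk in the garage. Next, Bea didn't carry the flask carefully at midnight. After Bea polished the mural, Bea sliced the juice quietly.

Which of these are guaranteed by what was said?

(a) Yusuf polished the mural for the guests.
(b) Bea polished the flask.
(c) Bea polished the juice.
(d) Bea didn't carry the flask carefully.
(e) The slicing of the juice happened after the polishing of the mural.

(a) Not entailed — the passage has Bea polishing the mural, not Yusuf.
(b) Not entailed — Bea polished the mural, not the flask; the flask belongs to the carrying event.
(c) Not entailed — Bea polished the mural, not the juice; the juice belongs to the slicing event.
(d) Not entailed — dropping 'at midnight' under negation is not valid — the original leaves open that Bea carried the flask some other way.
(e) Entailed — the narrative places the polishing before the slicing.

(e)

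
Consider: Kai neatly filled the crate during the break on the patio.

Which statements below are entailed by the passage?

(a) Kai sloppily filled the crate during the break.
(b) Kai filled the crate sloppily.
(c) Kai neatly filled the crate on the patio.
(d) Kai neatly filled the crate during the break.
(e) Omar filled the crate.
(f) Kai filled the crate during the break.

(a) Not entailed — 'sloppily' adds a manner not in (and inconsistent with) the original.
(b) Not entailed — 'sloppily' adds a manner not in (and inconsistent with) the original.
(c) Entailed — this follows by dropping conjuncts from the filling event's description.
(d) Entailed — the original entails any weakening of itself; this just drops 'on the patio'.
(e) Not entailed — the passage has Kai filling the crate, not Omar.
(f) Entailed — the original entails any weakening of itself; this just drops 'on the patio', 'neatly'.

(c), (d), (f)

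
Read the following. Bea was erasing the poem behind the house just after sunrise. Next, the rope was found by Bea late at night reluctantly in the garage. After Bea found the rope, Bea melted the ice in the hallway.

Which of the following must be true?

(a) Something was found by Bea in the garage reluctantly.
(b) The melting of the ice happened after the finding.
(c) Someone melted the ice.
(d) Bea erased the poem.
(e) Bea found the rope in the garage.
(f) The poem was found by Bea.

(a), (b), (c), (e)

(a) Entailed — every conjunct here is already in the original finding event.
(b) Entailed — the narrative places the finding before the melting.
(c) Entailed — every conjunct here is already in the original melting event.
(d) Not entailed — 'was erasing' is progressive on an accomplishment; it does not entail the completed 'erased'.
(e) Entailed — dropping 'reluctantly', 'late at night' leaves a sub-description the original still satisfies.
(f) Not entailed — Bea found the rope, not the poem; the poem belongs to the erasing event.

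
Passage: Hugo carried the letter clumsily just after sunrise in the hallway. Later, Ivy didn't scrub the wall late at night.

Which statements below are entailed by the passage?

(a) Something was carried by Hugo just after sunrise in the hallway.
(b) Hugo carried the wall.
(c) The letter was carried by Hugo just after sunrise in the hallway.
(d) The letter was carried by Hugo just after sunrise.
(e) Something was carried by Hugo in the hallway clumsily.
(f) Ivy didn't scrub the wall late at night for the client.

(a) Entailed — the original entails any weakening of itself; this just drops 'clumsily' and generalizes the patient.
(b) Not entailed — Hugo carried the letter, not the wall; the wall belongs to the scrubbing event.
(c) Entailed — this follows by dropping conjuncts from the carrying event's description.
(d) Entailed — every conjunct here is already in the original carrying event.
(e) Entailed — the original entails any weakening of itself; this just drops 'just after sunrise' and generalizes the patient.
(f) Entailed — under negation, adding a further restriction is entailed: if no such scrubbing event occurred, none occurred for the client either.

(a), (c), (d), (e), (f)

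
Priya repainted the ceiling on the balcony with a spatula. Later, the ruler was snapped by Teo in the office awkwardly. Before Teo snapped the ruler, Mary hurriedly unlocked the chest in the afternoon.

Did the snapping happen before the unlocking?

no

The narrative orders the unlocking before the snapping.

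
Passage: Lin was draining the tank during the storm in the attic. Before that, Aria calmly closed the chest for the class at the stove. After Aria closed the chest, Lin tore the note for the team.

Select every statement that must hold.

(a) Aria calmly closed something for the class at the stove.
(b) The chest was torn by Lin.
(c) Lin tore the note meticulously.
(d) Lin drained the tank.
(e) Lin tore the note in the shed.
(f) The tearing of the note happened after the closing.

(a), (f)

(a) Entailed — generalizing the patient leaves a sub-description the original still satisfies.
(b) Not entailed — Lin tore the note, not the chest; the chest belongs to the closing event.
(c) Not entailed — 'meticulously' adds information not in the original event.
(d) Not entailed — 'was draining' is progressive on an accomplishment; it does not entail the completed 'drained'.
(e) Not entailed — 'in the shed' adds information not in the original event.
(f) Entailed — the narrative places the closing before the tearing.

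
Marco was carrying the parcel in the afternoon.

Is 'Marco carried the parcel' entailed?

'carry' is atelic; if Marco was carrying the parcel, then Marco carried the parcel (for some time).

yes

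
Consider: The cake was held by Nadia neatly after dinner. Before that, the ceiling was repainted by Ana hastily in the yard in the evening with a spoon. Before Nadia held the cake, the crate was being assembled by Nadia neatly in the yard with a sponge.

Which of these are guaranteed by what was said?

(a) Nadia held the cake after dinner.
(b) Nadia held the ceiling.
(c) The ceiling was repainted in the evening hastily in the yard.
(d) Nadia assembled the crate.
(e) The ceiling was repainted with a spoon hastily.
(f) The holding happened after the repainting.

(a) Entailed — dropping 'neatly' leaves a sub-description the original still satisfies.
(b) Not entailed — Nadia held the cake, not the ceiling; the ceiling belongs to the repainting event.
(c) Entailed — every conjunct here is already in the original repainting event.
(d) Not entailed — 'was assembling' is progressive on an accomplishment; it does not entail the completed 'assembled'.
(e) Entailed — this follows by dropping conjuncts from the repainting event's description.
(f) Entailed — the narrative places the repainting before the holding.

(a), (c), (e), (f)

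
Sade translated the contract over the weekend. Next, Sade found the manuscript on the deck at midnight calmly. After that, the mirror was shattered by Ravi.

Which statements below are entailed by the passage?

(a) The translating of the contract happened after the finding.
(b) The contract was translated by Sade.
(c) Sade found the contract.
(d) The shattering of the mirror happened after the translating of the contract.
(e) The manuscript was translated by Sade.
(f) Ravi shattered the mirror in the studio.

(b), (d)

(a) Not entailed — the narrative places the translating before the finding, not after.
(b) Entailed — dropping 'over the weekend' leaves a sub-description the original still satisfies.
(c) Not entailed — Sade found the manuscript, not the contract; the contract belongs to the translating event.
(d) Entailed — the narrative places the translating before the shattering.
(e) Not entailed — Sade translated the contract, not the manuscript; the manuscript belongs to the finding event.
(f) Not entailed — 'in the studio' adds information not in the original event.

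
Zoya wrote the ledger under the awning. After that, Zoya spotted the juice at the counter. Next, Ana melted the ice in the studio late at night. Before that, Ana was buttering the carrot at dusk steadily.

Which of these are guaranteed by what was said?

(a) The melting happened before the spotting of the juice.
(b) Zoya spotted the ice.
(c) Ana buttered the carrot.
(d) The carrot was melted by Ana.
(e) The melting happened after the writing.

(e)

(a) Not entailed — the narrative places the spotting before the melting, not after.
(b) Not entailed — Zoya spotted the juice, not the ice; the ice belongs to the melting event.
(c) Not entailed — 'was buttering' is progressive on an accomplishment; it does not entail the completed 'buttered'.
(d) Not entailed — Ana melted the ice, not the carrot; the carrot belongs to the buttering event.
(e) Entailed — the narrative places the writing before the melting.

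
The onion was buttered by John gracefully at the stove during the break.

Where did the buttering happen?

'at the stove' marks the location of the buttering event.

at the stove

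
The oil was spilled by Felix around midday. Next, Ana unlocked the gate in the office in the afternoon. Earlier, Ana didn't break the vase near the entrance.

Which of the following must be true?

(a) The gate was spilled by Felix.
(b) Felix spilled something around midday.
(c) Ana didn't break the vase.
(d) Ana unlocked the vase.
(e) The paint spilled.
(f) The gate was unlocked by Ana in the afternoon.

(a) Not entailed — Felix spilled the oil, not the gate; the gate belongs to the unlocking event.
(b) Entailed — the original entails any weakening of itself; this just generalizes the patient.
(c) Not entailed — dropping 'near the entrance' under negation is not valid — the original leaves open that Ana broke the vase some other way.
(d) Not entailed — Ana unlocked the gate, not the vase; the vase belongs to the breaking event.
(e) Not entailed — the oil is what spilled, not the paint.
(f) Entailed — every conjunct here is already in the original unlocking event.

(b), (f)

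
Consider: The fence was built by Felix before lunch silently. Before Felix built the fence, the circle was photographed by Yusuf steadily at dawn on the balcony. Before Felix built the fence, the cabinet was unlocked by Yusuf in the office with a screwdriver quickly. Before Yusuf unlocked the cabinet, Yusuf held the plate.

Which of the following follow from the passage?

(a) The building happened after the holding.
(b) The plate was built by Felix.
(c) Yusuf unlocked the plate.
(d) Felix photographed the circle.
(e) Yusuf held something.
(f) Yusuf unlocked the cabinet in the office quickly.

(a) Entailed — the narrative places the holding before the building.
(b) Not entailed — Felix built the fence, not the plate; the plate belongs to the holding event.
(c) Not entailed — Yusuf unlocked the cabinet, not the plate; the plate belongs to the holding event.
(d) Not entailed — the passage has Yusuf photographing the circle, not Felix.
(e) Entailed — every conjunct here is already in the original holding event.
(f) Entailed — this follows by dropping conjuncts from the unlocking event's description.

(a), (e), (f)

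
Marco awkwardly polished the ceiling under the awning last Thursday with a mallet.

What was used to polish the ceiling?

a mallet

'with a mallet' marks the instrument of the polishing event.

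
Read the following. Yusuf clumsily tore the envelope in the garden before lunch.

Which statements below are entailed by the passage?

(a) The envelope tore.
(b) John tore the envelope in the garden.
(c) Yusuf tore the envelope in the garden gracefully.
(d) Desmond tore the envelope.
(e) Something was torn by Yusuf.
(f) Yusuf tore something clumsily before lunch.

(a), (e), (f)

(a) Entailed — 'Yusuf tore the envelope' is causative; it entails the inchoative 'the envelope tore'.
(b) Not entailed — the passage has Yusuf tearing the envelope, not John.
(c) Not entailed — 'gracefully' adds a manner not in (and inconsistent with) the original.
(d) Not entailed — the passage has Yusuf tearing the envelope, not Desmond.
(e) Entailed — dropping 'before lunch', 'in the garden', 'clumsily' and generalizing the patient leaves a sub-description the original still satisfies.
(f) Entailed — this follows by dropping conjuncts from the tearing event's description.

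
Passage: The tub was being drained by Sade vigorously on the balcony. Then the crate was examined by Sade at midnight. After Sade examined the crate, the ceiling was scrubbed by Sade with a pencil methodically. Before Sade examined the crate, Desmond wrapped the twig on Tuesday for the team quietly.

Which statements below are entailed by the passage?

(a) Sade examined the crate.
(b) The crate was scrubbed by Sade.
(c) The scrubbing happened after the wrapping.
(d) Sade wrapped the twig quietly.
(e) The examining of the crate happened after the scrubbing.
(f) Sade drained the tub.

(a), (c)

(a) Entailed — the original entails any weakening of itself; this just drops 'at midnight'.
(b) Not entailed — Sade scrubbed the ceiling, not the crate; the crate belongs to the examining event.
(c) Entailed — the narrative places the wrapping before the scrubbing.
(d) Not entailed — the passage has Desmond wrapping the twig, not Sade.
(e) Not entailed — the narrative places the examining before the scrubbing, not after.
(f) Not entailed — 'was draining' is progressive on an accomplishment; it does not entail the completed 'drained'.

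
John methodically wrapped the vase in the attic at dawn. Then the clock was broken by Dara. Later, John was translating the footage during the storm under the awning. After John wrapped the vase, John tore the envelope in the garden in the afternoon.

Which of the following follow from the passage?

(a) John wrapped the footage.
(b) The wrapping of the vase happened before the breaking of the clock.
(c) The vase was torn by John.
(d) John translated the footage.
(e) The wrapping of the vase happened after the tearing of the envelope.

(a) Not entailed — John wrapped the vase, not the footage; the footage belongs to the translating event.
(b) Entailed — the narrative places the wrapping before the breaking.
(c) Not entailed — John tore the envelope, not the vase; the vase belongs to the wrapping event.
(d) Not entailed — 'was translating' is progressive on an accomplishment; it does not entail the completed 'translated'.
(e) Not entailed — the narrative places the wrapping before the tearing, not after.

(b)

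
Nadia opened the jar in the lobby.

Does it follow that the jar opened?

yes

'Nadia opened the jar' is the causative; it entails the inchoative 'the jar opened'.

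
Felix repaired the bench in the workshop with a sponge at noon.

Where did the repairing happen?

in the workshop

'in the workshop' marks the location of the repairing event.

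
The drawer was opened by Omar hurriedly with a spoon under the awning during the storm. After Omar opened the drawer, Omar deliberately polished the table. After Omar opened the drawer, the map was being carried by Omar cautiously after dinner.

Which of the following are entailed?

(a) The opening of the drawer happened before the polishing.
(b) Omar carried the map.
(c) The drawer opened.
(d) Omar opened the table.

(a) Entailed — the narrative places the opening before the polishing.
(b) Entailed — 'carry' is an activity; 'was carrying' entails that some carrying happened, so 'carried' holds.
(c) Entailed — 'Omar opened the drawer' is causative; it entails the inchoative 'the drawer opened'.
(d) Not entailed — Omar opened the drawer, not the table; the table belongs to the polishing event.

(a), (b), (c)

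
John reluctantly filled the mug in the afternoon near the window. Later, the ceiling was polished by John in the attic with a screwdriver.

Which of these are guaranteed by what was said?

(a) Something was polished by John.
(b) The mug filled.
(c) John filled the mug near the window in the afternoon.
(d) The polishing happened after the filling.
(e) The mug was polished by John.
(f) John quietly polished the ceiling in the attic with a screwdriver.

(a), (b), (c), (d)

(a) Entailed — dropping 'in the attic', 'with a screwdriver' and generalizing the patient leaves a sub-description the original still satisfies.
(b) Entailed — 'John filled the mug' is causative; it entails the inchoative 'the mug filled'.
(c) Entailed — the original entails any weakening of itself; this just drops 'reluctantly'.
(d) Entailed — the narrative places the filling before the polishing.
(e) Not entailed — John polished the ceiling, not the mug; the mug belongs to the filling event.
(f) Not entailed — 'quietly' adds information not in the original event.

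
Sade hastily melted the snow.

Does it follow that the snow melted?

'Sade melted the snow' is the causative; it entails the inchoative 'the snow melted'.

yes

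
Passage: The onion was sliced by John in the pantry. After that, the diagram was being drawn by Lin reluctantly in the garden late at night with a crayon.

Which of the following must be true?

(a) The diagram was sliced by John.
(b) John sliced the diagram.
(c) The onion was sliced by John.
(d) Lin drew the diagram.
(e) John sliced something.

(a) Not entailed — John sliced the onion, not the diagram; the diagram belongs to the drawing event.
(b) Not entailed — John sliced the onion, not the diagram; the diagram belongs to the drawing event.
(c) Entailed — dropping 'in the pantry' leaves a sub-description the original still satisfies.
(d) Not entailed — 'was drawing' is progressive on an accomplishment; it does not entail the completed 'drew'.
(e) Entailed — the original entails any weakening of itself; this just drops 'in the pantry' and generalizes the patient.

(c), (e)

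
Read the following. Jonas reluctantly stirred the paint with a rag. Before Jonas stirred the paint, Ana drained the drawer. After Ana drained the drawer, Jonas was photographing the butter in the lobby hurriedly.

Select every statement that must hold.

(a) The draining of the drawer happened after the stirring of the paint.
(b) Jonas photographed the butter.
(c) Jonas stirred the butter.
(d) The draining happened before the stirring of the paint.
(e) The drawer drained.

(d), (e)

(a) Not entailed — the narrative places the draining before the stirring, not after.
(b) Not entailed — 'was photographing' is progressive on an accomplishment; it does not entail the completed 'photographed'.
(c) Not entailed — Jonas stirred the paint, not the butter; the butter belongs to the photographing event.
(d) Entailed — the narrative places the draining before the stirring.
(e) Entailed — 'Ana drained the drawer' is causative; it entails the inchoative 'the drawer drained'.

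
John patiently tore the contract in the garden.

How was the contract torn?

'patiently' marks the manner of the tearing event.

patiently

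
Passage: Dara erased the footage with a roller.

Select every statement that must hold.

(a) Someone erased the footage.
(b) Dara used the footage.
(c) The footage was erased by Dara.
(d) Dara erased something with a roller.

(a), (c), (d)

(a) Entailed — dropping 'with a roller' and generalizing the agent leaves a sub-description the original still satisfies.
(b) Not entailed — the footage is the patient, not an instrument — Dara used a roller.
(c) Entailed — this follows by dropping conjuncts from the erasing event's description.
(d) Entailed — the original entails any weakening of itself; this just generalizes the patient.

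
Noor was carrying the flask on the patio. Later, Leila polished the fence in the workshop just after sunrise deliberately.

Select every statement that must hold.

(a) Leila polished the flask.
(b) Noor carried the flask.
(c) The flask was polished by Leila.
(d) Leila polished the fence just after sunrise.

(a) Not entailed — Leila polished the fence, not the flask; the flask belongs to the carrying event.
(b) Entailed — 'carry' is an activity; 'was carrying' entails that some carrying happened, so 'carried' holds.
(c) Not entailed — Leila polished the fence, not the flask; the flask belongs to the carrying event.
(d) Entailed — dropping 'in the workshop', 'deliberately' leaves a sub-description the original still satisfies.

(b), (d)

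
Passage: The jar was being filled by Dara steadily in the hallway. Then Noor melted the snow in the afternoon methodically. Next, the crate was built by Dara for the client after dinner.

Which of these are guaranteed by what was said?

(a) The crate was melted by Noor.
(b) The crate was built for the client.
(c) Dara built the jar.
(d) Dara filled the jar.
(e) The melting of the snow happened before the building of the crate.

(b), (e)

(a) Not entailed — Noor melted the snow, not the crate; the crate belongs to the building event.
(b) Entailed — this follows by dropping conjuncts from the building event's description.
(c) Not entailed — Dara built the crate, not the jar; the jar belongs to the filling event.
(d) Not entailed — 'was filling' is progressive on an accomplishment; it does not entail the completed 'filled'.
(e) Entailed — the narrative places the melting before the building.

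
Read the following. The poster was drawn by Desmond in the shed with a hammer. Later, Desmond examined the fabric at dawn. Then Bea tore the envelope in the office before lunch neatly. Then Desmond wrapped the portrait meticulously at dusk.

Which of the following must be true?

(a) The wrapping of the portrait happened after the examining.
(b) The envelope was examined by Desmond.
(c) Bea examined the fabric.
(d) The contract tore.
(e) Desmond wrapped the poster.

(a) Entailed — the narrative places the examining before the wrapping.
(b) Not entailed — Desmond examined the fabric, not the envelope; the envelope belongs to the tearing event.
(c) Not entailed — the passage has Desmond examining the fabric, not Bea.
(d) Not entailed — the envelope is what tore, not the contract.
(e) Not entailed — Desmond wrapped the portrait, not the poster; the poster belongs to the drawing event.

(a)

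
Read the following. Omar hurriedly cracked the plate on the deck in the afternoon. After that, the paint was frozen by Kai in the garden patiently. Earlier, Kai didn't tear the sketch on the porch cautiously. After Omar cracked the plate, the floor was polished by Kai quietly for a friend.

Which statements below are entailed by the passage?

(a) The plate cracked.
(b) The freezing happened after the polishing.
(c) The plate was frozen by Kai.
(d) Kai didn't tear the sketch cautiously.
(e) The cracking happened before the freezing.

(a), (e)

(a) Entailed — 'Omar cracked the plate' is causative; it entails the inchoative 'the plate cracked'.
(b) Not entailed — the narrative doesn't order the polishing relative to the freezing.
(c) Not entailed — Kai froze the paint, not the plate; the plate belongs to the cracking event.
(d) Not entailed — dropping 'on the porch' under negation is not valid — the original leaves open that Kai tore the sketch some other way.
(e) Entailed — the narrative places the cracking before the freezing.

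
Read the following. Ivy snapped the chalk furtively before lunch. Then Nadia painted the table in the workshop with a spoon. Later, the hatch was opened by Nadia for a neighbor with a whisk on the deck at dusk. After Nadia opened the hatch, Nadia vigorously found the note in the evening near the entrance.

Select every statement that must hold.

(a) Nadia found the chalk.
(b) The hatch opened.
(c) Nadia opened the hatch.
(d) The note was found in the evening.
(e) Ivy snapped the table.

(a) Not entailed — Nadia found the note, not the chalk; the chalk belongs to the snapping event.
(b) Entailed — 'Nadia opened the hatch' is causative; it entails the inchoative 'the hatch opened'.
(c) Entailed — every conjunct here is already in the original opening event.
(d) Entailed — every conjunct here is already in the original finding event.
(e) Not entailed — Ivy snapped the chalk, not the table; the table belongs to the painting event.

(b), (c), (d)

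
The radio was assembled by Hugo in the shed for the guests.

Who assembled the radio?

'Hugo' marks the agent of the assembling event.

Hugo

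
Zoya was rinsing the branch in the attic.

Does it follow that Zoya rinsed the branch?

'rinse' is atelic; if Zoya was rinsing the branch, then Zoya rinsed the branch (for some time).

yes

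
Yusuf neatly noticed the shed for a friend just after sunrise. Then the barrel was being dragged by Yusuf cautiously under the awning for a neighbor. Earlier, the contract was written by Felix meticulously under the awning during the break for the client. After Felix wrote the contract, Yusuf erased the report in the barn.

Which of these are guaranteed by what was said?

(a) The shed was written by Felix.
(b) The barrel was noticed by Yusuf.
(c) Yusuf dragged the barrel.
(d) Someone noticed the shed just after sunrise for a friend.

(c), (d)

(a) Not entailed — Felix wrote the contract, not the shed; the shed belongs to the noticing event.
(b) Not entailed — Yusuf noticed the shed, not the barrel; the barrel belongs to the dragging event.
(c) Entailed — 'drag' is an activity; 'was dragging' entails that some dragging happened, so 'dragged' holds.
(d) Entailed — dropping 'neatly' and generalizing the agent leaves a sub-description the original still satisfies.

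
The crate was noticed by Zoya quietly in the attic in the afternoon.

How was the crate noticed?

quietly

'quietly' marks the manner of the noticing event.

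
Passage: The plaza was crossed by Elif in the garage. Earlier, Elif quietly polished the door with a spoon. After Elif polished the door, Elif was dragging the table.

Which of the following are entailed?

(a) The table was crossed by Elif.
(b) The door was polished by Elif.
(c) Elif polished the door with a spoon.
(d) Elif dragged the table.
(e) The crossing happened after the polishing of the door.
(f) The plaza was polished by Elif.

(b), (c), (d), (e)

(a) Not entailed — Elif crossed the plaza, not the table; the table belongs to the dragging event.
(b) Entailed — every conjunct here is already in the original polishing event.
(c) Entailed — the original entails any weakening of itself; this just drops 'quietly'.
(d) Entailed — 'drag' is an activity; 'was dragging' entails that some dragging happened, so 'dragged' holds.
(e) Entailed — the narrative places the polishing before the crossing.
(f) Not entailed — Elif polished the door, not the plaza; the plaza belongs to the crossing event.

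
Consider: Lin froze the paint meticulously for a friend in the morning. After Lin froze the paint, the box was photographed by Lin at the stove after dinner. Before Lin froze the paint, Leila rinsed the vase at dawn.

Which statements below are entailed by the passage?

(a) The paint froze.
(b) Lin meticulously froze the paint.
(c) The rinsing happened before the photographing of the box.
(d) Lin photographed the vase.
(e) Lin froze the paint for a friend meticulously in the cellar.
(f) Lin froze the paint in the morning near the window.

(a) Entailed — 'Lin froze the paint' is causative; it entails the inchoative 'the paint froze'.
(b) Entailed — the original entails any weakening of itself; this just drops 'for a friend', 'in the morning'.
(c) Entailed — the narrative places the rinsing before the photographing.
(d) Not entailed — Lin photographed the box, not the vase; the vase belongs to the rinsing event.
(e) Not entailed — 'in the cellar' adds information not in the original event.
(f) Not entailed — 'near the window' adds information not in the original event.

(a), (b), (c)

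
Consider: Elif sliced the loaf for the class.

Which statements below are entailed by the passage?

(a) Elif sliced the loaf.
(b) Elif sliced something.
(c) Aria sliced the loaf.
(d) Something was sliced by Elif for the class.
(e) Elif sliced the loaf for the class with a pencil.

(a), (b), (d)

(a) Entailed — dropping 'for the class' leaves a sub-description the original still satisfies.
(b) Entailed — dropping 'for the class' and generalizing the patient leaves a sub-description the original still satisfies.
(c) Not entailed — the passage has Elif slicing the loaf, not Aria.
(d) Entailed — every conjunct here is already in the original slicing event.
(e) Not entailed — 'with a pencil' adds information not in the original event.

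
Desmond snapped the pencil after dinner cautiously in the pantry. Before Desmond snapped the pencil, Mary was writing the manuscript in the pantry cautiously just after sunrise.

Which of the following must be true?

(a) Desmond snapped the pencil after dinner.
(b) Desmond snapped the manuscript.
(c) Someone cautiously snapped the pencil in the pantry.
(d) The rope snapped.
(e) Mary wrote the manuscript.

(a), (c)

(a) Entailed — every conjunct here is already in the original snapping event.
(b) Not entailed — Desmond snapped the pencil, not the manuscript; the manuscript belongs to the writing event.
(c) Entailed — every conjunct here is already in the original snapping event.
(d) Not entailed — the pencil is what snapped, not the rope.
(e) Not entailed — 'was writing' is progressive on an accomplishment; it does not entail the completed 'wrote'.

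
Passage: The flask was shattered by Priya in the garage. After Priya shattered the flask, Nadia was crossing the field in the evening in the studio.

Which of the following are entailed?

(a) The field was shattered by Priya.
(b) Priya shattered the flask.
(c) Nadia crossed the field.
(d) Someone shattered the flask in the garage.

(b), (d)

(a) Not entailed — Priya shattered the flask, not the field; the field belongs to the crossing event.
(b) Entailed — every conjunct here is already in the original shattering event.
(c) Not entailed — 'was crossing' is progressive on an accomplishment; it does not entail the completed 'crossed'.
(d) Entailed — this follows by dropping conjuncts from the shattering event's description.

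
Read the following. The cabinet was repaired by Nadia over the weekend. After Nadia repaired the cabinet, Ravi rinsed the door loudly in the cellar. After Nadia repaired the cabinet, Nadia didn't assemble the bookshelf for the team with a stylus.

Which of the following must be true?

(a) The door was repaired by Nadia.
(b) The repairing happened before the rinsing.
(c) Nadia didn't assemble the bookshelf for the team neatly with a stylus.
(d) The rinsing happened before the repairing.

(a) Not entailed — Nadia repaired the cabinet, not the door; the door belongs to the rinsing event.
(b) Entailed — the narrative places the repairing before the rinsing.
(c) Entailed — under negation, adding a further restriction is entailed: if no such assembling event occurred, none occurred neatly either.
(d) Not entailed — the narrative places the repairing before the rinsing, not after.

(b), (c)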